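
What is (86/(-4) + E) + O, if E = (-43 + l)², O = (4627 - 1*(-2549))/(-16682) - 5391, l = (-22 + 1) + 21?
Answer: -59453483/16682 ≈ -3563.9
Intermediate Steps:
l = 0 (l = -21 + 21 = 0)
O = -44969919/8341 (O = (4627 + 2549)*(-1/16682) - 5391 = 7176*(-1/16682) - 5391 = -3588/8341 - 5391 = -44969919/8341 ≈ -5391.4)
E = 1849 (E = (-43 + 0)² = (-43)² = 1849)
(86/(-4) + E) + O = (86/(-4) + 1849) - 44969919/8341 = (-¼*86 + 1849) - 44969919/8341 = (-43/2 + 1849) - 44969919/8341 = 3655/2 - 44969919/8341 = -59453483/16682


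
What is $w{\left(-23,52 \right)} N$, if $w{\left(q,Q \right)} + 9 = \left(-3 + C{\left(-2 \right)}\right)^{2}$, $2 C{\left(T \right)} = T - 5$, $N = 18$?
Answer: $\frac{1197}{2} \approx 598.5$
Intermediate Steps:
$C{\left(T \right)} = - \frac{5}{2} + \frac{T}{2}$ ($C{\left(T \right)} = \frac{T - 5}{2} = \frac{-5 + T}{2} = - \frac{5}{2} + \frac{T}{2}$)
$w{\left(q,Q \right)} = \frac{133}{4}$ ($w{\left(q,Q \right)} = -9 + \left(-3 + \left(- \frac{5}{2} + \frac{1}{2} \left(-2\right)\right)\right)^{2} = -9 + \left(-3 - \frac{7}{2}\right)^{2} = -9 + \left(- \frac{13}{2}\right)^{2} = -9 + \frac{169}{4} = \frac{133}{4}$)
$w{\left(-23,52 \right)} N = \frac{133}{4} \cdot 18 = \frac{1197}{2}$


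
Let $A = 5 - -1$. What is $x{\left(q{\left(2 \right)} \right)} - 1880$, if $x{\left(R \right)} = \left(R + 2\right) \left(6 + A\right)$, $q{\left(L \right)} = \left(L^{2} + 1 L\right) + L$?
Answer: $-1760$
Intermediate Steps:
$A = 6$ ($A = 5 + 1 = 6$)
$q{\left(L \right)} = L^{2} + 2 L$ ($q{\left(L \right)} = \left(L^{2} + L\right) + L = \left(L + L^{2}\right) + L = L^{2} + 2 L$)
$x{\left(R \right)} = 24 + 12 R$ ($x{\left(R \right)} = \left(R + 2\right) \left(6 + 6\right) = \left(2 + R\right) 12 = 24 + 12 R$)
$x{\left(q{\left(2 \right)} \right)} - 1880 = \left(24 + 12 \cdot 2 \left(2 + 2\right)\right) - 1880 = \left(24 + 12 \cdot 2 \cdot 4\right) - 1880 = \left(24 + 12 \cdot 8\right) - 1880 = \left(24 + 96\right) - 1880 = 120 - 1880 = -1760$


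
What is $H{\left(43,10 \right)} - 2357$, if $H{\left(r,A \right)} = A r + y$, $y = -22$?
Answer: $-1949$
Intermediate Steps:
$H{\left(r,A \right)} = -22 + A r$ ($H{\left(r,A \right)} = A r - 22 = -22 + A r$)
$H{\left(43,10 \right)} - 2357 = \left(-22 + 10 \cdot 43\right) - 2357 = \left(-22 + 430\right) - 2357 = 408 - 2357 = -1949$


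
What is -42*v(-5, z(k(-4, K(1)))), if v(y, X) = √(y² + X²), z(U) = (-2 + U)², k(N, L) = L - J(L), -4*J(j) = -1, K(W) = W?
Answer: -105*√281/8 ≈ -220.02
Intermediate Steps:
J(j) = ¼ (J(j) = -¼*(-1) = ¼)
k(N, L) = -¼ + L (k(N, L) = L - 1*¼ = L - ¼ = -¼ + L)
v(y, X) = √(X² + y²)
-42*v(-5, z(k(-4, K(1)))) = -42*√(((-2 + (-¼ + 1))²)² + (-5)²) = -42*√(((-2 + ¾)²)² + 25) = -42*√(((-5/4)²)² + 25) = -42*√((25/16)² + 25) = -42*√(625/256 + 25) = -105*√281/8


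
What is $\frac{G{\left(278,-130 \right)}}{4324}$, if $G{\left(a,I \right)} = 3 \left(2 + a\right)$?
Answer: $\frac{210}{1081} \approx 0.19426$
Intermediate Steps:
$G{\left(a,I \right)} = 6 + 3 a$
$\frac{G{\left(278,-130 \right)}}{4324} = \frac{6 + 3 \cdot 278}{4324} = \left(6 + 834\right) \frac{1}{4324} = 840 \cdot \frac{1}{4324} = \frac{210}{1081}$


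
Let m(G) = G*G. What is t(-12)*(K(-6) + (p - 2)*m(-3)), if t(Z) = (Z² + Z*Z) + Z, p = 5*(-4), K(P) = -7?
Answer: -56580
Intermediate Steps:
m(G) = G²
p = -20
t(Z) = Z + 2*Z² (t(Z) = (Z² + Z²) + Z = 2*Z² + Z = Z + 2*Z²)
t(-12)*(K(-6) + (p - 2)*m(-3)) = (-12*(1 + 2*(-12)))*(-7 + (-20 - 2)*(-3)²) = (-12*(1 - 24))*(-7 - 22*9) = (-12*(-23))*(-7 - 198) = 276*(-205) = -56580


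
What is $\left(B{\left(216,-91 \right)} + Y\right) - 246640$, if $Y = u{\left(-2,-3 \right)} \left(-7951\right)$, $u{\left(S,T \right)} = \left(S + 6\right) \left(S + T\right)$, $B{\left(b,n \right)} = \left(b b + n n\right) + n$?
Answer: $-32774$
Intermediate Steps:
$B{\left(b,n \right)} = n + b^{2} + n^{2}$ ($B{\left(b,n \right)} = \left(b^{2} + n^{2}\right) + n = n + b^{2} + n^{2}$)
$u{\left(S,T \right)} = \left(6 + S\right) \left(S + T\right)$
$Y = 159020$ ($Y = \left(\left(-2\right)^{2} + 6 \left(-2\right) + 6 \left(-3\right) - -6\right) \left(-7951\right) = \left(4 - 12 - 18 + 6\right) \left(-7951\right) = \left(-20\right) \left(-7951\right) = 159020$)
$\left(B{\left(216,-91 \right)} + Y\right) - 246640 = \left(\left(-91 + 216^{2} + \left(-91\right)^{2}\right) + 159020\right) - 246640 = \left(\left(-91 + 46656 + 8281\right) + 159020\right) - 246640 = \left(54846 + 159020\right) - 246640 = 213866 - 246640 = -32774$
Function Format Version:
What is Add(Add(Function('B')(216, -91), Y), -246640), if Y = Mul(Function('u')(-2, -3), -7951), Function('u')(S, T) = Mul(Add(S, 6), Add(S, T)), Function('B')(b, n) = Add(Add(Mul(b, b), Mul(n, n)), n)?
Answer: -32774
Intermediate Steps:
Function('B')(b, n) = Add(n, Pow(b, 2), Pow(n, 2)) (Function('B')(b, n) = Add(Add(Pow(b, 2), Pow(n, 2)), n) = Add(n, Pow(b, 2), Pow(n, 2)))
Function('u')(S, T) = Mul(Add(6, S), Add(S, T))
Y = 159020 (Y = Mul(Add(Pow(-2, 2), Mul(6, -2), Mul(6, -3), Mul(-2, -3)), -7951) = Mul(Add(4, -12, -18, 6), -7951) = Mul(-20, -7951) = 159020)
Add(Add(Function('B')(216, -91), Y), -246640) = Add(Add(Add(-91, Pow(216, 2), Pow(-91, 2)), 159020), -246640) = Add(Add(Add(-91, 46656, 8281), 159020), -246640) = Add(Add(54846, 159020), -246640) = Add(213866, -246640) = -32774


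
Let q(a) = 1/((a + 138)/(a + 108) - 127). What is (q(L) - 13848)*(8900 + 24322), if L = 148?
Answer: -2470974310448/5371 ≈ -4.6006e+8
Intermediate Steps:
q(a) = 1/(-127 + (138 + a)/(108 + a)) (q(a) = 1/((138 + a)/(108 + a) - 127) = 1/(-127 + (138 + a)/(108 + a)))
(q(L) - 13848)*(8900 + 24322) = ((-108 - 1*148)/(6*(2263 + 21*148)) - 13848)*(8900 + 24322) = ((-108 - 148)/(6*(2263 + 3108)) - 13848)*33222 = ((⅙)*(-256)/5371 - 13848)*33222 = ((⅙)*(1/5371)*(-256) - 13848)*33222 = (-128/16113 - 13848)*33222 = -223132952/16113*33222 = -2470974310448/5371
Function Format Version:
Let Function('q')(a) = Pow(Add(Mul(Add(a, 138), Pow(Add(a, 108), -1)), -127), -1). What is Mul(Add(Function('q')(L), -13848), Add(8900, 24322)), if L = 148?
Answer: Rational(-2470974310448, 5371) ≈ -4.6006e+8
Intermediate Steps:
Function('q')(a) = Pow(Add(-127, Mul(Pow(Add(108, a), -1), Add(138, a))), -1) (Function('q')(a) = Pow(Add(Mul(Add(138, a), Pow(Add(108, a), -1)), -127), -1) = Pow(Add(Mul(Pow(Add(108, a), -1), Add(138, a)), -127), -1) = Pow(Add(-127, Mul(Pow(Add(108, a), -1), Add(138, a))), -1))
Mul(Add(Function('q')(L), -13848), Add(8900, 24322)) = Mul(Add(Mul(Rational(1, 6), Pow(Add(2263, Mul(21, 148)), -1), Add(-108, Mul(-1, 148))), -13848), Add(8900, 24322)) = Mul(Add(Mul(Rational(1, 6), Pow(Add(2263, 3108), -1), Add(-108, -148)), -13848), 33222) = Mul(Add(Mul(Rational(1, 6), Pow(5371, -1), -256), -13848), 33222) = Mul(Add(Mul(Rational(1, 6), Rational(1, 5371), -256), -13848), 33222) = Mul(Add(Rational(-128, 16113), -13848), 33222) = Mul(Rational(-223132952, 16113), 33222) = Rational(-2470974310448, 5371)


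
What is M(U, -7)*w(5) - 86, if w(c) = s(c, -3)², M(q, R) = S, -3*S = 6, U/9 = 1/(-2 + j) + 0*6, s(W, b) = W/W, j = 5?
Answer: -88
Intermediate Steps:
s(W, b) = 1
U = 3 (U = 9*(1/(-2 + 5) + 0*6) = 9*(1/3 + 0) = 9*(⅓ + 0) = 9*(⅓) = 3)
S = -2 (S = -⅓*6 = -2)
M(q, R) = -2
w(c) = 1 (w(c) = 1² = 1)
M(U, -7)*w(5) - 86 = -2*1 - 86 = -2 - 86 = -88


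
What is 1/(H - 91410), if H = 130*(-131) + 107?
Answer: -1/108333 ≈ -9.2308e-6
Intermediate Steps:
H = -16923 (H = -17030 + 107 = -16923)
1/(H - 91410) = 1/(-16923 - 91410) = 1/(-108333) = -1/108333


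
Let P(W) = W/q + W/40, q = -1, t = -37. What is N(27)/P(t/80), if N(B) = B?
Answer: 28800/481 ≈ 59.875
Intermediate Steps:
P(W) = -39*W/40 (P(W) = W/(-1) + W/40 = W*(-1) + W*(1/40) = -W + W/40 = -39*W/40)
N(27)/P(t/80) = 27/((-(-1443)/(40*80))) = 27/((-39/40*(-37/80))) = 27/(1443/3200) = 27*(3200/1443) = 28800/481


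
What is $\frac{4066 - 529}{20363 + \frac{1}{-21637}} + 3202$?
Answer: $\frac{1410859254529}{440594230} \approx 3202.2$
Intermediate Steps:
$\frac{4066 - 529}{20363 + \frac{1}{-21637}} + 3202 = \frac{3537}{20363 - \frac{1}{21637}} + 3202 = \frac{3537}{\frac{440594230}{21637}} + 3202 = 3537 \cdot \frac{21637}{440594230} + 3202 = \frac{76530069}{440594230} + 3202 = \frac{1410859254529}{440594230}$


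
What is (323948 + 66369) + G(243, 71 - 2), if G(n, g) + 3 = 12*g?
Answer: 391142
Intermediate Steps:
G(n, g) = -3 + 12*g
(323948 + 66369) + G(243, 71 - 2) = (323948 + 66369) + (-3 + 12*(71 - 2)) = 390317 + (-3 + 12*69) = 390317 + (-3 + 828) = 390317 + 825 = 391142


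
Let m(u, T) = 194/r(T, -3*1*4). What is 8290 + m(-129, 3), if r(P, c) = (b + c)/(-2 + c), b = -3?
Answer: 127066/15 ≈ 8471.1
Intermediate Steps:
r(P, c) = (-3 + c)/(-2 + c)
m(u, T) = 2716/15 (m(u, T) = 194/(((-3 - 3*1*4)/(-2 - 3*1*4))) = 194/(((-3 - 3*4)/(-2 - 3*4))) = 194/(((-3 - 12)/(-2 - 12))) = 194/((-15/(-14))) = 194/((-1/14*(-15))) = 194/(15/14) = 194*(14/15) = 2716/15)
8290 + m(-129, 3) = 8290 + 2716/15 = 127066/15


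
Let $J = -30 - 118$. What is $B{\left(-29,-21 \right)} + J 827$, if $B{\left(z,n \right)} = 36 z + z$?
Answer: $-123469$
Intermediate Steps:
$B{\left(z,n \right)} = 37 z$
$J = -148$ ($J = -30 - 118 = -148$)
$B{\left(-29,-21 \right)} + J 827 = 37 \left(-29\right) - 122396 = -1073 - 122396 = -123469$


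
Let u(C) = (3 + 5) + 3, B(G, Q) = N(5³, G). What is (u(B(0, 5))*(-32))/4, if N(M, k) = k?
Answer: -88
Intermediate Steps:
B(G, Q) = G
u(C) = 11 (u(C) = 8 + 3 = 11)
(u(B(0, 5))*(-32))/4 = (11*(-32))/4 = -352*¼ = -88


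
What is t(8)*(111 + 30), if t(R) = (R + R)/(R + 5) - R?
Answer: -12408/13 ≈ -954.46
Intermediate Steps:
t(R) = -R + 2*R/(5 + R) (t(R) = (2*R)/(5 + R) - R = 2*R/(5 + R) - R = -R + 2*R/(5 + R))
t(8)*(111 + 30) = (-1*8*(3 + 8)/(5 + 8))*(111 + 30) = -1*8*11/13*141 = -1*8*1/13*11*141 = -88/13*141 = -12408/13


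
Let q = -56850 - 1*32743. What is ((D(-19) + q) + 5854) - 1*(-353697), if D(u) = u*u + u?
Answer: 270300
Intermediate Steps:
q = -89593 (q = -56850 - 32743 = -89593)
D(u) = u + u**2 (D(u) = u**2 + u = u + u**2)
((D(-19) + q) + 5854) - 1*(-353697) = ((-19*(1 - 19) - 89593) + 5854) - 1*(-353697) = ((-19*(-18) - 89593) + 5854) + 353697 = ((342 - 89593) + 5854) + 353697 = (-89251 + 5854) + 353697 = -83397 + 353697 = 270300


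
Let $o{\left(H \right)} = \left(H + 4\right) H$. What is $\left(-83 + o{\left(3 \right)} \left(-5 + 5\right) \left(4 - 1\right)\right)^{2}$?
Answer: $6889$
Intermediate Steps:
$o{\left(H \right)} = H \left(4 + H\right)$ ($o{\left(H \right)} = \left(4 + H\right) H = H \left(4 + H\right)$)
$\left(-83 + o{\left(3 \right)} \left(-5 + 5\right) \left(4 - 1\right)\right)^{2} = \left(-83 + 3 \left(4 + 3\right) \left(-5 + 5\right) \left(4 - 1\right)\right)^{2} = \left(-83 + 3 \cdot 7 \cdot 0 \cdot 3\right)^{2} = \left(-83 + 21 \cdot 0\right)^{2} = \left(-83 + 0\right)^{2} = \left(-83\right)^{2} = 6889$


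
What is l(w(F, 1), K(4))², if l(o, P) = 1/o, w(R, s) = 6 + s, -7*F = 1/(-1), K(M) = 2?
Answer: 1/49 ≈ 0.020408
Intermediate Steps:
F = ⅐ (F = -⅐/(-1) = -⅐*(-1) = ⅐ ≈ 0.14286)
l(w(F, 1), K(4))² = (1/(6 + 1))² = (1/7)² = (⅐)² = 1/49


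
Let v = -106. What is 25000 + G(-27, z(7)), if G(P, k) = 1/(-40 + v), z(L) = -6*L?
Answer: 3649999/146 ≈ 25000.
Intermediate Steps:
G(P, k) = -1/146 (G(P, k) = 1/(-40 - 106) = 1/(-146) = -1/146)
25000 + G(-27, z(7)) = 25000 - 1/146 = 3649999/146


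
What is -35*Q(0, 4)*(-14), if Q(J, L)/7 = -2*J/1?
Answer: 0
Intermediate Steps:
Q(J, L) = -14*J (Q(J, L) = 7*(-2*J/1) = 7*(-2*J*1) = 7*(-2*J) = -14*J)
-35*Q(0, 4)*(-14) = -(-490)*0*(-14) = -35*0*(-14) = 0*(-14) = 0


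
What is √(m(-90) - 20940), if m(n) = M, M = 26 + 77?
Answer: I*√20837 ≈ 144.35*I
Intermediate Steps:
M = 103
m(n) = 103
√(m(-90) - 20940) = √(103 - 20940) = √(-20837) = I*√20837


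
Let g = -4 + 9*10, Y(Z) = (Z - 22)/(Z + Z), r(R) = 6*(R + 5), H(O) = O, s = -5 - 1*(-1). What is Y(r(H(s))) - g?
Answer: -262/3 ≈ -87.333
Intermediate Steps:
s = -4 (s = -5 + 1 = -4)
r(R) = 30 + 6*R (r(R) = 6*(5 + R) = 30 + 6*R)
Y(Z) = (-22 + Z)/(2*Z) (Y(Z) = (-22 + Z)/((2*Z)) = (-22 + Z)*(1/(2*Z)) = (-22 + Z)/(2*Z))
g = 86 (g = -4 + 90 = 86)
Y(r(H(s))) - g = (-22 + (30 + 6*(-4)))/(2*(30 + 6*(-4))) - 1*86 = (-22 + (30 - 24))/(2*(30 - 24)) - 86 = (½)*(-22 + 6)/6 - 86 = (½)*(⅙)*(-16) - 86 = -4/3 - 86 = -262/3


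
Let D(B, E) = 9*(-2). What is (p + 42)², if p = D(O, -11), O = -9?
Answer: 576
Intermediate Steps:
D(B, E) = -18
p = -18
(p + 42)² = (-18 + 42)² = 24² = 576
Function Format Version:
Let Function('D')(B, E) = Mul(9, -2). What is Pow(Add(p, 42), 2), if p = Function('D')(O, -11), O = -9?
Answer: 576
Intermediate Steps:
Function('D')(B, E) = -18
p = -18
Pow(Add(p, 42), 2) = Pow(Add(-18, 42), 2) = Pow(24, 2) = 576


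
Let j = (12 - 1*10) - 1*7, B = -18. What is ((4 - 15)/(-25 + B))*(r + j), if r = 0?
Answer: -55/43 ≈ -1.2791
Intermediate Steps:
j = -5 (j = (12 - 10) - 7 = 2 - 7 = -5)
((4 - 15)/(-25 + B))*(r + j) = ((4 - 15)/(-25 - 18))*(0 - 5) = -11/(-43)*(-5) = -11*(-1/43)*(-5) = (11/43)*(-5) = -55/43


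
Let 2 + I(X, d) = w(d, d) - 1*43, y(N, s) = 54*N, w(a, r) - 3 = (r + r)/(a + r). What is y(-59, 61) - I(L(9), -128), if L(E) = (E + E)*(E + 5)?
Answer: -3145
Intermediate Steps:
w(a, r) = 3 + 2*r/(a + r) (w(a, r) = 3 + (r + r)/(a + r) = 3 + (2*r)/(a + r) = 3 + 2*r/(a + r))
L(E) = 2*E*(5 + E) (L(E) = (2*E)*(5 + E) = 2*E*(5 + E))
I(X, d) = -41 (I(X, d) = -2 + ((3*d + 5*d)/(d + d) - 1*43) = -2 + ((8*d)/((2*d)) - 43) = -2 + ((1/(2*d))*(8*d) - 43) = -2 + (4 - 43) = -2 - 39 = -41)
y(-59, 61) - I(L(9), -128) = 54*(-59) - 1*(-41) = -3186 + 41 = -3145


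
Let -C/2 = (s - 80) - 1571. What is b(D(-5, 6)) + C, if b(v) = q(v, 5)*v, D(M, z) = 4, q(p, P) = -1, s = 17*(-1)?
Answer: 3332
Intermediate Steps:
s = -17
b(v) = -v
C = 3336 (C = -2*((-17 - 80) - 1571) = -2*(-97 - 1571) = -2*(-1668) = 3336)
b(D(-5, 6)) + C = -1*4 + 3336 = -4 + 3336 = 3332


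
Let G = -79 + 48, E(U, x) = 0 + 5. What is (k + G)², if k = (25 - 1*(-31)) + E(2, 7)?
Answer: 900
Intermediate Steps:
E(U, x) = 5
G = -31
k = 61 (k = (25 - 1*(-31)) + 5 = (25 + 31) + 5 = 56 + 5 = 61)
(k + G)² = (61 - 31)² = 30² = 900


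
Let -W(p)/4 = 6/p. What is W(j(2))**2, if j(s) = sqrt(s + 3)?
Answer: 576/5 ≈ 115.20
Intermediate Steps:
j(s) = sqrt(3 + s)
W(p) = -24/p
W(j(2))**2 = (-24/sqrt(3 + 2))**2 = (-24*sqrt(5)/5)**2 = 576/5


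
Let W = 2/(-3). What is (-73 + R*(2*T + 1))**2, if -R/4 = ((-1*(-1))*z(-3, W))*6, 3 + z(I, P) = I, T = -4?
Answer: 1168561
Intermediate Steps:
W = -2/3 (W = 2*(-1/3) = -2/3 ≈ -0.66667)
z(I, P) = -3 + I
R = 144 (R = -4*(-1*(-1))*(-3 - 3)*6 = -4*1*(-6)*6 = -(-24)*6 = -4*(-36) = 144)
(-73 + R*(2*T + 1))**2 = (-73 + 144*(2*(-4) + 1))**2 = (-73 + 144*(-8 + 1))**2 = (-73 + 144*(-7))**2 = (-73 - 1008)**2 = (-1081)**2 = 1168561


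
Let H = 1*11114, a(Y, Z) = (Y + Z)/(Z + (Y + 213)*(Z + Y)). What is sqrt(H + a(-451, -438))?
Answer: sqrt(123870453076222)/105572 ≈ 105.42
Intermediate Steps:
a(Y, Z) = (Y + Z)/(Z + (213 + Y)*(Y + Z))
H = 11114
sqrt(H + a(-451, -438)) = sqrt(11114 + (-451 - 438)/((-451)**2 + 213*(-451) + 214*(-438) - 451*(-438))) = sqrt(11114 - 889/(203401 - 96063 - 93732 + 197538)) = sqrt(11114 - 889/211144) = sqrt(2346653527/211144) = sqrt(123870453076222)/105572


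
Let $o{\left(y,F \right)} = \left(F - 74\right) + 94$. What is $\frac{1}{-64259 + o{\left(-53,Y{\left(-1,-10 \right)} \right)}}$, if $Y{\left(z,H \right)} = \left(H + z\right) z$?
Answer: $- \frac{1}{64228} \approx -1.557 \cdot 10^{-5}$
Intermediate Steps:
$Y{\left(z,H \right)} = z \left(H + z\right)$
$o{\left(y,F \right)} = 20 + F$ ($o{\left(y,F \right)} = \left(-74 + F\right) + 94 = 20 + F$)
$\frac{1}{-64259 + o{\left(-53,Y{\left(-1,-10 \right)} \right)}} = \frac{1}{-64259 + \left(20 - \left(-10 - 1\right)\right)} = \frac{1}{-64259 + \left(20 - -11\right)} = \frac{1}{-64259 + \left(20 + 11\right)} = \frac{1}{-64259 + 31} = \frac{1}{-64228} = - \frac{1}{64228}$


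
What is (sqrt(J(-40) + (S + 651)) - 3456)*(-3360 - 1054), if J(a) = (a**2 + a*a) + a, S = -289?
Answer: 15254784 - 4414*sqrt(3522) ≈ 1.4993e+7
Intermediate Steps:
J(a) = a + 2*a**2 (J(a) = (a**2 + a**2) + a = 2*a**2 + a = a + 2*a**2)
(sqrt(J(-40) + (S + 651)) - 3456)*(-3360 - 1054) = (sqrt(-40*(1 + 2*(-40)) + (-289 + 651)) - 3456)*(-3360 - 1054) = (sqrt(-40*(1 - 80) + 362) - 3456)*(-4414) = (sqrt(-40*(-79) + 362) - 3456)*(-4414) = (sqrt(3160 + 362) - 3456)*(-4414) = (sqrt(3522) - 3456)*(-4414) = (-3456 + sqrt(3522))*(-4414) = 15254784 - 4414*sqrt(3522)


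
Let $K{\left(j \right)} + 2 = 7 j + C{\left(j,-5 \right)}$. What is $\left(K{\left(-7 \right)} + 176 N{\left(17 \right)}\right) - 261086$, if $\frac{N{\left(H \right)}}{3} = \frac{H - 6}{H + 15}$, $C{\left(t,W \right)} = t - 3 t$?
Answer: $- \frac{521883}{2} \approx -2.6094 \cdot 10^{5}$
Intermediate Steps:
$C{\left(t,W \right)} = - 2 t$
$N{\left(H \right)} = \frac{3 \left(-6 + H\right)}{15 + H}$ ($N{\left(H \right)} = 3 \frac{H - 6}{H + 15} = 3 \frac{-6 + H}{15 + H} = \frac{3 \left(-6 + H\right)}{15 + H}$)
$K{\left(j \right)} = -2 + 5 j$ ($K{\left(j \right)} = -2 + \left(7 j - 2 j\right) = -2 + 5 j$)
$\left(K{\left(-7 \right)} + 176 N{\left(17 \right)}\right) - 261086 = \left(\left(-2 + 5 \left(-7\right)\right) + 176 \frac{3 \left(-6 + 17\right)}{15 + 17}\right) - 261086 = \left(\left(-2 - 35\right) + 176 \cdot 3 \cdot \frac{1}{32} \cdot 11\right) - 261086 = \left(-37 + 176 \cdot 3 \cdot \frac{1}{32} \cdot 11\right) - 261086 = \left(-37 + 176 \cdot \frac{33}{32}\right) - 261086 = \left(-37 + \frac{363}{2}\right) - 261086 = \frac{289}{2} - 261086 = - \frac{521883}{2}$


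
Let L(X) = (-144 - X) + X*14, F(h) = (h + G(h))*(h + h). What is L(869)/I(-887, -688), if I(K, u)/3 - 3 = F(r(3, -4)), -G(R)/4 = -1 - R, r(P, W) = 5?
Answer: 11153/879 ≈ 12.688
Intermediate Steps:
G(R) = 4 + 4*R (G(R) = -4*(-1 - R) = 4 + 4*R)
F(h) = 2*h*(4 + 5*h) (F(h) = (h + (4 + 4*h))*(h + h) = (4 + 5*h)*(2*h) = 2*h*(4 + 5*h))
I(K, u) = 879 (I(K, u) = 9 + 3*(2*5*(4 + 5*5)) = 9 + 3*(2*5*(4 + 25)) = 9 + 3*(2*5*29) = 9 + 3*290 = 9 + 870 = 879)
L(X) = -144 + 13*X (L(X) = (-144 - X) + 14*X = -144 + 13*X)
L(869)/I(-887, -688) = (-144 + 13*869)/879 = (-144 + 11297)*(1/879) = 11153*(1/879) = 11153/879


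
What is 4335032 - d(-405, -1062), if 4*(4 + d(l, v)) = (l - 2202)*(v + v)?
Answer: 2950719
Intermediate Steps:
d(l, v) = -4 + v*(-2202 + l)/2 (d(l, v) = -4 + ((l - 2202)*(v + v))/4 = -4 + ((-2202 + l)*(2*v))/4 = -4 + (2*v*(-2202 + l))/4 = -4 + v*(-2202 + l)/2)
4335032 - d(-405, -1062) = 4335032 - (-4 - 1101*(-1062) + (1/2)*(-405)*(-1062)) = 4335032 - (-4 + 1169262 + 215055) = 4335032 - 1*1384313 = 4335032 - 1384313 = 2950719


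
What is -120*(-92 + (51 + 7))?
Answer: 4080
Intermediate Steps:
-120*(-92 + (51 + 7)) = -120*(-92 + 58) = -120*(-34) = 4080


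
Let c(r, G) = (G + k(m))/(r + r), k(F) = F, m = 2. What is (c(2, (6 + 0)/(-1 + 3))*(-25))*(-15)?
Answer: 1875/4 ≈ 468.75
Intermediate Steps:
c(r, G) = (2 + G)/(2*r) (c(r, G) = (G + 2)/(r + r) = (2 + G)/((2*r)) = (2 + G)*(1/(2*r)) = (2 + G)/(2*r))
(c(2, (6 + 0)/(-1 + 3))*(-25))*(-15) = (((½)*(2 + (6 + 0)/(-1 + 3))/2)*(-25))*(-15) = (((½)*(½)*(2 + 6/2))*(-25))*(-15) = (((½)*(½)*(2 + 6*(½)))*(-25))*(-15) = (((½)*(½)*(2 + 3))*(-25))*(-15) = (((½)*(½)*5)*(-25))*(-15) = ((5/4)*(-25))*(-15) = -125/4*(-15) = 1875/4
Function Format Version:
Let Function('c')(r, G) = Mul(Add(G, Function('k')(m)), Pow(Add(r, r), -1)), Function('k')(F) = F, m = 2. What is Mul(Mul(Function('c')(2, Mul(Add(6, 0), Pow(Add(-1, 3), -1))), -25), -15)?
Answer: Rational(1875, 4) ≈ 468.75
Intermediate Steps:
Function('c')(r, G) = Mul(Rational(1, 2), Pow(r, -1), Add(2, G)) (Function('c')(r, G) = Mul(Add(G, 2), Pow(Add(r, r), -1)) = Mul(Add(2, G), Pow(Mul(2, r), -1)) = Mul(Add(2, G), Mul(Rational(1, 2), Pow(r, -1))) = Mul(Rational(1, 2), Pow(r, -1), Add(2, G)))
Mul(Mul(Function('c')(2, Mul(Add(6, 0), Pow(Add(-1, 3), -1))), -25), -15) = Mul(Mul(Mul(Rational(1, 2), Pow(2, -1), Add(2, Mul(Add(6, 0), Pow(Add(-1, 3), -1)))), -25), -15) = Mul(Mul(Mul(Rational(1, 2), Rational(1, 2), Add(2, Mul(6, Pow(2, -1)))), -25), -15) = Mul(Mul(Mul(Rational(1, 2), Rational(1, 2), Add(2, Mul(6, Rational(1, 2)))), -25), -15) = Mul(Mul(Mul(Rational(1, 2), Rational(1, 2), Add(2, 3)), -25), -15) = Mul(Mul(Mul(Rational(1, 2), Rational(1, 2), 5), -25), -15) = Mul(Mul(Rational(5, 4), -25), -15) = Mul(Rational(-125, 4), -15) = Rational(1875, 4)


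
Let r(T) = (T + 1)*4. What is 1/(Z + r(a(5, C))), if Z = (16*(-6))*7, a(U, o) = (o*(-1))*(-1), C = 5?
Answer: -1/648 ≈ -0.0015432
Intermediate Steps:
a(U, o) = o (a(U, o) = -o*(-1) = o)
r(T) = 4 + 4*T (r(T) = (1 + T)*4 = 4 + 4*T)
Z = -672 (Z = -96*7 = -672)
1/(Z + r(a(5, C))) = 1/(-672 + (4 + 4*5)) = 1/(-672 + (4 + 20)) = 1/(-672 + 24) = 1/(-648) = -1/648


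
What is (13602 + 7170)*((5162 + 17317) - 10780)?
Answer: 243011628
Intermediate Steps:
(13602 + 7170)*((5162 + 17317) - 10780) = 20772*(22479 - 10780) = 20772*11699 = 243011628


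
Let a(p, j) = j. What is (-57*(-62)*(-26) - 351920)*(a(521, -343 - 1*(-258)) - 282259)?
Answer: 125305396576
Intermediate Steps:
(-57*(-62)*(-26) - 351920)*(a(521, -343 - 1*(-258)) - 282259) = (-57*(-62)*(-26) - 351920)*((-343 - 1*(-258)) - 282259) = (3534*(-26) - 351920)*((-343 + 258) - 282259) = (-91884 - 351920)*(-85 - 282259) = -443804*(-282344) = 125305396576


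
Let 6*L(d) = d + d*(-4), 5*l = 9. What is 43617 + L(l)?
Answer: 436161/10 ≈ 43616.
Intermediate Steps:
l = 9/5 (l = (⅕)*9 = 9/5 ≈ 1.8000)
L(d) = -d/2 (L(d) = (d + d*(-4))/6 = (d - 4*d)/6 = (-3*d)/6 = -d/2)
43617 + L(l) = 43617 - ½*9/5 = 43617 - 9/10 = 436161/10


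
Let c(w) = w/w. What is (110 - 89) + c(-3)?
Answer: 22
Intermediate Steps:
c(w) = 1
(110 - 89) + c(-3) = (110 - 89) + 1 = 21 + 1 = 22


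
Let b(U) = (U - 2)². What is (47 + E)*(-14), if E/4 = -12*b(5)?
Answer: 5390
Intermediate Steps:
b(U) = (-2 + U)²
E = -432 (E = 4*(-12*(-2 + 5)²) = 4*(-12*3²) = 4*(-12*9) = 4*(-108) = -432)
(47 + E)*(-14) = (47 - 432)*(-14) = -385*(-14) = 5390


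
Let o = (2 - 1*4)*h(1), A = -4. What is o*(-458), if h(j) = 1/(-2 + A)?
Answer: -458/3 ≈ -152.67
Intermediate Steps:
h(j) = -1/6 (h(j) = 1/(-2 - 4) = 1/(-6) = -1/6)
o = 1/3 (o = (2 - 1*4)*(-1/6) = (2 - 4)*(-1/6) = -2*(-1/6) = 1/3 ≈ 0.33333)
o*(-458) = (1/3)*(-458) = -458/3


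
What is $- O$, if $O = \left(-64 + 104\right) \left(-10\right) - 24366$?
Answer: $24766$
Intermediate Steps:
$O = -24766$ ($O = 40 \left(-10\right) - 24366 = -400 - 24366 = -24766$)
$- O = \left(-1\right) \left(-24766\right) = 24766$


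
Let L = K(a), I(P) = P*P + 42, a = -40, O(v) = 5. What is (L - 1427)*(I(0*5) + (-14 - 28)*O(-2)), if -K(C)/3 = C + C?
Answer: 199416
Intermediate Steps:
I(P) = 42 + P² (I(P) = P² + 42 = 42 + P²)
K(C) = -6*C (K(C) = -3*(C + C) = -6*C)
L = 240 (L = -6*(-40) = 240)
(L - 1427)*(I(0*5) + (-14 - 28)*O(-2)) = (240 - 1427)*((42 + (0*5)²) + (-14 - 28)*5) = -1187*((42 + 0²) - 42*5) = -1187*((42 + 0) - 210) = -1187*(42 - 210) = -1187*(-168) = 199416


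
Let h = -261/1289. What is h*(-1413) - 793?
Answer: -653384/1289 ≈ -506.89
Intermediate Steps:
h = -261/1289 (h = -261*1/1289 = -261/1289 ≈ -0.20248)
h*(-1413) - 793 = -261/1289*(-1413) - 793 = 368793/1289 - 793 = -653384/1289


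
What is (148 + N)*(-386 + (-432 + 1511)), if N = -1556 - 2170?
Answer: -2479554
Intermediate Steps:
N = -3726
(148 + N)*(-386 + (-432 + 1511)) = (148 - 3726)*(-386 + (-432 + 1511)) = -3578*(-386 + 1079) = -3578*693 = -2479554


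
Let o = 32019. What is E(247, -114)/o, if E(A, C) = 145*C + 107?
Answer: -16423/32019 ≈ -0.51291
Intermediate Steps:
E(A, C) = 107 + 145*C
E(247, -114)/o = (107 + 145*(-114))/32019 = (107 - 16530)*(1/32019) = -16423*1/32019 = -16423/32019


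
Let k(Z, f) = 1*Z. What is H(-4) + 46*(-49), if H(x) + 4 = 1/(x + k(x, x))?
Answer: -18065/8 ≈ -2258.1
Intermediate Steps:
k(Z, f) = Z
H(x) = -4 + 1/(2*x) (H(x) = -4 + 1/(x + x) = -4 + 1/(2*x))
H(-4) + 46*(-49) = (-4 + (½)/(-4)) + 46*(-49) = (-4 + (½)*(-¼)) - 2254 = (-4 - ⅛) - 2254 = -33/8 - 2254 = -18065/8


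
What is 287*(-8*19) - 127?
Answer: -43751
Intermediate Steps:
287*(-8*19) - 127 = 287*(-152) - 127 = -43624 - 127 = -43751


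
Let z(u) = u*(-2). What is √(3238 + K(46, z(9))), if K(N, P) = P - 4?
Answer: 4*√201 ≈ 56.710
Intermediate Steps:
z(u) = -2*u
K(N, P) = -4 + P
√(3238 + K(46, z(9))) = √(3238 + (-4 - 2*9)) = √(3238 + (-4 - 18)) = √(3238 - 22) = √3216 = 4*√201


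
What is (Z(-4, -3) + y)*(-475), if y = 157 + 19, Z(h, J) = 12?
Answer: -89300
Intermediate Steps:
y = 176
(Z(-4, -3) + y)*(-475) = (12 + 176)*(-475) = 188*(-475) = -89300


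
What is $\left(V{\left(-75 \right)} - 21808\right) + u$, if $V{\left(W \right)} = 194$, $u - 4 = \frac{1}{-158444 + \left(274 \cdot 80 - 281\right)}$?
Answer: $- \frac{2956356051}{136805} \approx -21610.0$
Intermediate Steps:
$u = \frac{547219}{136805}$ ($u = 4 + \frac{1}{-158444 + \left(274 \cdot 80 - 281\right)} = 4 + \frac{1}{-158444 + \left(21920 - 281\right)} = 4 + \frac{1}{-158444 + 21639} = 4 + \frac{1}{-136805} = 4 - \frac{1}{136805} = \frac{547219}{136805} \approx 4.0$)
$\left(V{\left(-75 \right)} - 21808\right) + u = \left(194 - 21808\right) + \frac{547219}{136805} = -21614 + \frac{547219}{136805} = - \frac{2956356051}{136805}$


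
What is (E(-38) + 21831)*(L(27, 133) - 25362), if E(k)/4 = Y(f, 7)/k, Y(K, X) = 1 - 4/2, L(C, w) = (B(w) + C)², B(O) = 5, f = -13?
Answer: -10095183358/19 ≈ -5.3133e+8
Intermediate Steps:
L(C, w) = (5 + C)²
Y(K, X) = -1 (Y(K, X) = 1 - 4/2 = 1 - 1*2 = 1 - 2 = -1)
E(k) = -4/k (E(k) = 4*(-1/k) = -4/k)
(E(-38) + 21831)*(L(27, 133) - 25362) = (-4/(-38) + 21831)*((5 + 27)² - 25362) = (-4*(-1/38) + 21831)*(32² - 25362) = (2/19 + 21831)*(1024 - 25362) = (414791/19)*(-24338) = -10095183358/19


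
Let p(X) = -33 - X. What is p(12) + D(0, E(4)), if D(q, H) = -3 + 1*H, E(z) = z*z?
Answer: -32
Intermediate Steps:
E(z) = z²
D(q, H) = -3 + H
p(12) + D(0, E(4)) = (-33 - 1*12) + (-3 + 4²) = (-33 - 12) + (-3 + 16) = -45 + 13 = -32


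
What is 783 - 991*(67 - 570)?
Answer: 499256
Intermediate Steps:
783 - 991*(67 - 570) = 783 - 991*(-503) = 783 + 498473 = 499256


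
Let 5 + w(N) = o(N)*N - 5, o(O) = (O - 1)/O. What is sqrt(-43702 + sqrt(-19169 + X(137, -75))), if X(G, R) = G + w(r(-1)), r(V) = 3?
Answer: sqrt(-43702 + 4*I*sqrt(1190)) ≈ 0.33 + 209.05*I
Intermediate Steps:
o(O) = (-1 + O)/O
w(N) = -11 + N (w(N) = -5 + (((-1 + N)/N)*N - 5) = -5 + ((-1 + N) - 5) = -5 + (-6 + N) = -11 + N)
X(G, R) = -8 + G (X(G, R) = G + (-11 + 3) = G - 8 = -8 + G)
sqrt(-43702 + sqrt(-19169 + X(137, -75))) = sqrt(-43702 + sqrt(-19169 + (-8 + 137))) = sqrt(-43702 + sqrt(-19169 + 129)) = sqrt(-43702 + sqrt(-19040)) = sqrt(-43702 + 4*I*sqrt(1190))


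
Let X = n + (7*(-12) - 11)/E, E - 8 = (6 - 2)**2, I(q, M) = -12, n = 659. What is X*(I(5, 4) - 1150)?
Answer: -9133901/12 ≈ -7.6116e+5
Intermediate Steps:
E = 24 (E = 8 + (6 - 2)**2 = 8 + 4**2 = 8 + 16 = 24)
X = 15721/24 (X = 659 + (7*(-12) - 11)/24 = 659 + (-84 - 11)*(1/24) = 659 - 95*1/24 = 659 - 95/24 = 15721/24 ≈ 655.04)
X*(I(5, 4) - 1150) = 15721*(-12 - 1150)/24 = (15721/24)*(-1162) = -9133901/12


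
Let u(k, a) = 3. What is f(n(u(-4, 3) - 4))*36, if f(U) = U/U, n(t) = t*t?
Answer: 36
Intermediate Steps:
n(t) = t²
f(U) = 1
f(n(u(-4, 3) - 4))*36 = 1*36 = 36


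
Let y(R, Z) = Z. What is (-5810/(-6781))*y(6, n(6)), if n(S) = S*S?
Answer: 209160/6781 ≈ 30.845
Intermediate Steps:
n(S) = S²
(-5810/(-6781))*y(6, n(6)) = -5810/(-6781)*6² = -5810*(-1/6781)*36 = (5810/6781)*36 = 209160/6781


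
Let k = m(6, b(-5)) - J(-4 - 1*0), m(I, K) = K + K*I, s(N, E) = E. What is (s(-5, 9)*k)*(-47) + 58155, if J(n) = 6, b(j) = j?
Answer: 75498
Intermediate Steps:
m(I, K) = K + I*K
k = -41 (k = -5*(1 + 6) - 1*6 = -5*7 - 6 = -35 - 6 = -41)
(s(-5, 9)*k)*(-47) + 58155 = (9*(-41))*(-47) + 58155 = -369*(-47) + 58155 = 17343 + 58155 = 75498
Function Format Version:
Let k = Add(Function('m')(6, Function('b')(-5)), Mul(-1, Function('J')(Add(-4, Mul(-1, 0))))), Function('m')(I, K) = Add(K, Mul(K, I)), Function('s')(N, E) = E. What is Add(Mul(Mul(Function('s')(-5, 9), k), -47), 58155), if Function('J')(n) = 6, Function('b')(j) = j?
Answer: 75498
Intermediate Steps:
Function('m')(I, K) = Add(K, Mul(I, K))
k = -41 (k = Add(Mul(-5, Add(1, 6)), Mul(-1, 6)) = Add(Mul(-5, 7), -6) = Add(-35, -6) = -41)
Add(Mul(Mul(Function('s')(-5, 9), k), -47), 58155) = Add(Mul(Mul(9, -41), -47), 58155) = Add(Mul(-369, -47), 58155) = Add(17343, 58155) = 75498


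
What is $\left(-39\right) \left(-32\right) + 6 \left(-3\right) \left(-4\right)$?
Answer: $1320$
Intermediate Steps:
$\left(-39\right) \left(-32\right) + 6 \left(-3\right) \left(-4\right) = 1248 - -72 = 1248 + 72 = 1320$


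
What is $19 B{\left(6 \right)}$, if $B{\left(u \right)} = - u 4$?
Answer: $-456$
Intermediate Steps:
$B{\left(u \right)} = - 4 u$
$19 B{\left(6 \right)} = 19 \left(\left(-4\right) 6\right) = 19 \left(-24\right) = -456$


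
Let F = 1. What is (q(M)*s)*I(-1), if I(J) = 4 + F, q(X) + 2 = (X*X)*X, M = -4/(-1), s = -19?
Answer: -5890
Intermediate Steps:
M = 4 (M = -4*(-1) = 4)
q(X) = -2 + X**3 (q(X) = -2 + (X*X)*X = -2 + X**2*X = -2 + X**3)
I(J) = 5 (I(J) = 4 + 1 = 5)
(q(M)*s)*I(-1) = ((-2 + 4**3)*(-19))*5 = ((-2 + 64)*(-19))*5 = (62*(-19))*5 = -1178*5 = -5890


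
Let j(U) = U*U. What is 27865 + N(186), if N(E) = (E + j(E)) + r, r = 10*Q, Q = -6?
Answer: 62587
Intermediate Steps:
r = -60 (r = 10*(-6) = -60)
j(U) = U**2
N(E) = -60 + E + E**2 (N(E) = (E + E**2) - 60 = -60 + E + E**2)
27865 + N(186) = 27865 + (-60 + 186 + 186**2) = 27865 + (-60 + 186 + 34596) = 27865 + 34722 = 62587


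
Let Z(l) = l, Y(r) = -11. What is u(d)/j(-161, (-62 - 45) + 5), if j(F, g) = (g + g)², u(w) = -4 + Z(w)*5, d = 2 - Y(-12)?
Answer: 61/41616 ≈ 0.0014658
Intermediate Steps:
d = 13 (d = 2 - 1*(-11) = 2 + 11 = 13)
u(w) = -4 + 5*w (u(w) = -4 + w*5 = -4 + 5*w)
j(F, g) = 4*g² (j(F, g) = (2*g)² = 4*g²)
u(d)/j(-161, (-62 - 45) + 5) = (-4 + 5*13)/((4*((-62 - 45) + 5)²)) = (-4 + 65)/((4*(-107 + 5)²)) = 61/((4*(-102)²)) = 61/((4*10404)) = 61/41616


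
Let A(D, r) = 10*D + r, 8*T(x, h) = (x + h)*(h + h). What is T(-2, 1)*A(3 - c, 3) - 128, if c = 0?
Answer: -545/4 ≈ -136.25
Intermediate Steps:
T(x, h) = h*(h + x)/4 (T(x, h) = ((x + h)*(h + h))/8 = ((h + x)*(2*h))/8 = (2*h*(h + x))/8 = h*(h + x)/4)
A(D, r) = r + 10*D
T(-2, 1)*A(3 - c, 3) - 128 = ((¼)*1*(1 - 2))*(3 + 10*(3 - 1*0)) - 128 = ((¼)*1*(-1))*(3 + 10*(3 + 0)) - 128 = -(3 + 10*3)/4 - 128 = -(3 + 30)/4 - 128 = -¼*33 - 128 = -33/4 - 128 = -545/4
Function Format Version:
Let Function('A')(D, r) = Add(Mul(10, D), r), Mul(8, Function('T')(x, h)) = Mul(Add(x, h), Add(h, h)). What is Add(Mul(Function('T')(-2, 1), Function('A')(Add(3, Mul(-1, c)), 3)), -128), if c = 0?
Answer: Rational(-545, 4) ≈ -136.25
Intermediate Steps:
Function('T')(x, h) = Mul(Rational(1, 4), h, Add(h, x)) (Function('T')(x, h) = Mul(Rational(1, 8), Mul(Add(x, h), Add(h, h))) = Mul(Rational(1, 8), Mul(Add(h, x), Mul(2, h))) = Mul(Rational(1, 8), Mul(2, h, Add(h, x))) = Mul(Rational(1, 4), h, Add(h, x)))
Function('A')(D, r) = Add(r, Mul(10, D))
Add(Mul(Function('T')(-2, 1), Function('A')(Add(3, Mul(-1, c)), 3)), -128) = Add(Mul(Mul(Rational(1, 4), 1, Add(1, -2)), Add(3, Mul(10, Add(3, Mul(-1, 0))))), -128) = Add(Mul(Mul(Rational(1, 4), 1, -1), Add(3, Mul(10, Add(3, 0)))), -128) = Add(Mul(Rational(-1, 4), Add(3, Mul(10, 3))), -128) = Add(Mul(Rational(-1, 4), Add(3, 30)), -128) = Add(Mul(Rational(-1, 4), 33), -128) = Add(Rational(-33, 4), -128) = Rational(-545, 4)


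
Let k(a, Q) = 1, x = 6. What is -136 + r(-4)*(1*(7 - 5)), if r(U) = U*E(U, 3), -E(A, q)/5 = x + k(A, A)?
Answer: 144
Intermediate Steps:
E(A, q) = -35 (E(A, q) = -5*(6 + 1) = -5*7 = -35)
r(U) = -35*U (r(U) = U*(-35) = -35*U)
-136 + r(-4)*(1*(7 - 5)) = -136 + (-35*(-4))*(1*(7 - 5)) = -136 + 140*(1*2) = -136 + 140*2 = -136 + 280 = 144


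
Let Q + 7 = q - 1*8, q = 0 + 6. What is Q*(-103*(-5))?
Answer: -4635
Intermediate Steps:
q = 6
Q = -9 (Q = -7 + (6 - 1*8) = -7 + (6 - 8) = -7 - 2 = -9)
Q*(-103*(-5)) = -(-927)*(-5) = -9*515 = -4635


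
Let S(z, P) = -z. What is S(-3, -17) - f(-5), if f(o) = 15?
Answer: -12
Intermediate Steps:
S(-3, -17) - f(-5) = -1*(-3) - 1*15 = 3 - 15 = -12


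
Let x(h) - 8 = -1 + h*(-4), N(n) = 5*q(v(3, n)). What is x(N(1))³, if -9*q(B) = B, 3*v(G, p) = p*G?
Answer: 571787/729 ≈ 784.34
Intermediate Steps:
v(G, p) = G*p/3 (v(G, p) = (p*G)/3 = (G*p)/3 = G*p/3)
q(B) = -B/9
N(n) = -5*n/9 (N(n) = 5*(-3*n/27) = 5*(-n/9) = -5*n/9)
x(h) = 7 - 4*h (x(h) = 8 + (-1 + h*(-4)) = 8 + (-1 - 4*h) = 7 - 4*h)
x(N(1))³ = (7 - (-20)/9)³ = (7 - 4*(-5/9))³ = (7 + 20/9)³ = (83/9)³ = 571787/729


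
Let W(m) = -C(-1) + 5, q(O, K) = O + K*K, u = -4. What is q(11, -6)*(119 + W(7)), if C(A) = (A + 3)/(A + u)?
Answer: 29234/5 ≈ 5846.8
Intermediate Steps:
C(A) = (3 + A)/(-4 + A) (C(A) = (A + 3)/(A - 4) = (3 + A)/(-4 + A))
q(O, K) = O + K²
W(m) = 27/5 (W(m) = -(3 - 1)/(-4 - 1) + 5 = -2/(-5) + 5 = -(-1)*2/5 + 5 = -1*(-⅖) + 5 = ⅖ + 5 = 27/5)
q(11, -6)*(119 + W(7)) = (11 + (-6)²)*(119 + 27/5) = (11 + 36)*(622/5) = 47*(622/5) = 29234/5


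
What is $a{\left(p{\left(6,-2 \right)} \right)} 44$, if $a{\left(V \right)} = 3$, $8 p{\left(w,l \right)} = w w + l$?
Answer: $132$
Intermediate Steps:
$p{\left(w,l \right)} = \frac{l}{8} + \frac{w^{2}}{8}$ ($p{\left(w,l \right)} = \frac{w w + l}{8} = \frac{w^{2} + l}{8} = \frac{l + w^{2}}{8} = \frac{l}{8} + \frac{w^{2}}{8}$)
$a{\left(p{\left(6,-2 \right)} \right)} 44 = 3 \cdot 44 = 132$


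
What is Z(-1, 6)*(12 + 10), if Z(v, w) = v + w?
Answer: 110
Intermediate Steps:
Z(-1, 6)*(12 + 10) = (-1 + 6)*(12 + 10) = 5*22 = 110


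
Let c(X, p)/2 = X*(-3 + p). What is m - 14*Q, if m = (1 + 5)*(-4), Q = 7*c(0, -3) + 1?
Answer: -38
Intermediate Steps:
c(X, p) = 2*X*(-3 + p) (c(X, p) = 2*(X*(-3 + p)) = 2*X*(-3 + p))
Q = 1 (Q = 7*(2*0*(-3 - 3)) + 1 = 7*(2*0*(-6)) + 1 = 7*0 + 1 = 0 + 1 = 1)
m = -24 (m = 6*(-4) = -24)
m - 14*Q = -24 - 14*1 = -24 - 14 = -38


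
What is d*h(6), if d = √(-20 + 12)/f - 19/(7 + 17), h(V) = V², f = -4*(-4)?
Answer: -57/2 + 9*I*√2/2 ≈ -28.5 + 6.364*I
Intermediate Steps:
f = 16
d = -19/24 + I*√2/8 (d = √(-20 + 12)/16 - 19/(7 + 17) = √(-8)*(1/16) - 19/24 = (2*I*√2)*(1/16) - 19*1/24 = I*√2/8 - 19/24 = -19/24 + I*√2/8 ≈ -0.79167 + 0.17678*I)
d*h(6) = (-19/24 + I*√2/8)*6² = (-19/24 + I*√2/8)*36 = -57/2 + 9*I*√2/2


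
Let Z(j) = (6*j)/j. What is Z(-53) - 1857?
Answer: -1851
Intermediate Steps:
Z(j) = 6
Z(-53) - 1857 = 6 - 1857 = -1851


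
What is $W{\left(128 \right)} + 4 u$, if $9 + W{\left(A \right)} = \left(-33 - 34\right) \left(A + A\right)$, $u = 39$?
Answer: $-17005$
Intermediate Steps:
$W{\left(A \right)} = -9 - 134 A$ ($W{\left(A \right)} = -9 + \left(-33 - 34\right) \left(A + A\right) = -9 - 67 \cdot 2 A = -9 - 134 A$)
$W{\left(128 \right)} + 4 u = \left(-9 - 17152\right) + 4 \cdot 39 = \left(-9 - 17152\right) + 156 = -17161 + 156 = -17005$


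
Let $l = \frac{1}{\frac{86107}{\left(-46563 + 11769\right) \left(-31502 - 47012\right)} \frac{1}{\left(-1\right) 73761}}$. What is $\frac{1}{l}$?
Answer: $- \frac{86107}{201501488532276} \approx -4.2733 \cdot 10^{-10}$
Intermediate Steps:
$l = - \frac{201501488532276}{86107}$ ($l = \frac{1}{\frac{86107}{\left(-34794\right) \left(-78514\right)} \frac{1}{-73761}} = \frac{1}{\frac{86107}{2731816116} \left(- \frac{1}{73761}\right)} = \frac{1}{- \frac{86107}{201501488532276}} = - \frac{201501488532276}{86107} \approx -2.3401 \cdot 10^{9}$)
$\frac{1}{l} = \frac{1}{- \frac{201501488532276}{86107}} = - \frac{86107}{201501488532276}$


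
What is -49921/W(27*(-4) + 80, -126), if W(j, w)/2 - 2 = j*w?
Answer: -49921/7060 ≈ -7.0710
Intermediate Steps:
W(j, w) = 4 + 2*j*w (W(j, w) = 4 + 2*(j*w) = 4 + 2*j*w)
-49921/W(27*(-4) + 80, -126) = -49921/(4 + 2*(27*(-4) + 80)*(-126)) = -49921/(4 + 2*(-108 + 80)*(-126)) = -49921/(4 + 2*(-28)*(-126)) = -49921/(4 + 7056) = -49921/7060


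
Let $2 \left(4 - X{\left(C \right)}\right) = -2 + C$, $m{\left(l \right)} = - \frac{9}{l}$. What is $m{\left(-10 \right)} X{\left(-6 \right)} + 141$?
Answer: $\frac{741}{5} \approx 148.2$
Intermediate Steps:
$X{\left(C \right)} = 5 - \frac{C}{2}$ ($X{\left(C \right)} = 4 - \frac{-2 + C}{2} = 4 - \left(-1 + \frac{C}{2}\right) = 5 - \frac{C}{2}$)
$m{\left(-10 \right)} X{\left(-6 \right)} + 141 = - \frac{9}{-10} \left(5 - -3\right) + 141 = \left(-9\right) \left(- \frac{1}{10}\right) \left(5 + 3\right) + 141 = \frac{9}{10} \cdot 8 + 141 = \frac{36}{5} + 141 = \frac{741}{5}$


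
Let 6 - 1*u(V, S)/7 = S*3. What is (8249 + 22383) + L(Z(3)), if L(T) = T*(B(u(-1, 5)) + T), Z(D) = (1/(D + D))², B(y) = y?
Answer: 39696805/1296 ≈ 30630.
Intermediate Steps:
u(V, S) = 42 - 21*S (u(V, S) = 42 - 7*S*3 = 42 - 21*S)
Z(D) = 1/(4*D²) (Z(D) = (1/(2*D))² = 1/(4*D²))
L(T) = T*(-63 + T) (L(T) = T*((42 - 21*5) + T) = T*((42 - 105) + T) = T*(-63 + T))
(8249 + 22383) + L(Z(3)) = (8249 + 22383) + ((¼)/3²)*(-63 + (¼)/3²) = 30632 + ((¼)*(⅑))*(-63 + (¼)*(⅑)) = 30632 + (-63 + 1/36)/36 = 30632 + (1/36)*(-2267/36) = 30632 - 2267/1296 = 39696805/1296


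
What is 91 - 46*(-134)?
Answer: 6255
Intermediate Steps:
91 - 46*(-134) = 91 + 6164 = 6255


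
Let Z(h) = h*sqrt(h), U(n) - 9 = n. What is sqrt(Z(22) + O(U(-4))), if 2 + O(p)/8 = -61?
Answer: sqrt(-504 + 22*sqrt(22)) ≈ 20.02*I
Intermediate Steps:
U(n) = 9 + n
O(p) = -504 (O(p) = -16 + 8*(-61) = -16 - 488 = -504)
Z(h) = h**(3/2)
sqrt(Z(22) + O(U(-4))) = sqrt(22**(3/2) - 504) = sqrt(22*sqrt(22) - 504) = sqrt(-504 + 22*sqrt(22))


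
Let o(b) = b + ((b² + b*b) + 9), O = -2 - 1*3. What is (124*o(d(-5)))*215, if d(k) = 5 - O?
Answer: 5838540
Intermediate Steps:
O = -5 (O = -2 - 3 = -5)
d(k) = 10 (d(k) = 5 - 1*(-5) = 5 + 5 = 10)
o(b) = 9 + b + 2*b² (o(b) = b + ((b² + b²) + 9) = b + (2*b² + 9) = b + (9 + 2*b²) = 9 + b + 2*b²)
(124*o(d(-5)))*215 = (124*(9 + 10 + 2*10²))*215 = (124*(9 + 10 + 2*100))*215 = (124*(9 + 10 + 200))*215 = (124*219)*215 = 27156*215 = 5838540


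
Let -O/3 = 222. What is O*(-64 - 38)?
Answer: 67932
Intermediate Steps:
O = -666 (O = -3*222 = -666)
O*(-64 - 38) = -666*(-64 - 38) = -666*(-102) = 67932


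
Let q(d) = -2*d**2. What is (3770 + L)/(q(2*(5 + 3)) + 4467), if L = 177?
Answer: 3947/3955 ≈ 0.99798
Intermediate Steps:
(3770 + L)/(q(2*(5 + 3)) + 4467) = (3770 + 177)/(-2*4*(5 + 3)**2 + 4467) = 3947/(-2*(2*8)**2 + 4467) = 3947/(-2*16**2 + 4467) = 3947/(-2*256 + 4467) = 3947/(-512 + 4467) = 3947/3955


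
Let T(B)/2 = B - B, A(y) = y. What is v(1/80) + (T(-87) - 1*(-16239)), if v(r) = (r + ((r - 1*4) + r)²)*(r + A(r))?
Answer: 1039321301/64000 ≈ 16239.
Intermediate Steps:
T(B) = 0 (T(B) = 2*(B - B) = 2*0 = 0)
v(r) = 2*r*(r + (-4 + 2*r)²) (v(r) = (r + ((r - 1*4) + r)²)*(r + r) = (r + ((r - 4) + r)²)*(2*r) = (r + ((-4 + r) + r)²)*(2*r) = (r + (-4 + 2*r)²)*(2*r) = 2*r*(r + (-4 + 2*r)²))
v(1/80) + (T(-87) - 1*(-16239)) = 2*(1/80 + 4*(-2 + 1/80)²)/80 + (0 - 1*(-16239)) = 2*(1/80)*(1/80 + 4*(-2 + 1/80)²) + (0 + 16239) = 2*(1/80)*(1/80 + 4*(-159/80)²) + 16239 = 2*(1/80)*(1/80 + 4*(25281/6400)) + 16239 = 2*(1/80)*(1/80 + 25281/1600) + 16239 = 2*(1/80)*(25301/1600) + 16239 = 25301/64000 + 16239 = 1039321301/64000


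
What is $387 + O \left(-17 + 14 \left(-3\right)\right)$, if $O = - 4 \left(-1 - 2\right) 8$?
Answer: $-5277$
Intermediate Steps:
$O = 96$ ($O = \left(-4\right) \left(-3\right) 8 = 12 \cdot 8 = 96$)
$387 + O \left(-17 + 14 \left(-3\right)\right) = 387 + 96 \left(-17 + 14 \left(-3\right)\right) = 387 + 96 \left(-17 - 42\right) = 387 + 96 \left(-59\right) = 387 - 5664 = -5277$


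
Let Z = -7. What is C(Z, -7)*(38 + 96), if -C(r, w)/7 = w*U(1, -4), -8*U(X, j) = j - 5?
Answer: 29547/4 ≈ 7386.8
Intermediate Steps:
U(X, j) = 5/8 - j/8 (U(X, j) = -(j - 5)/8 = -(-5 + j)/8 = 5/8 - j/8)
C(r, w) = -63*w/8 (C(r, w) = -7*w*(5/8 - ⅛*(-4)) = -7*w*(5/8 + ½) = -7*w*9/8 = -63*w/8)
C(Z, -7)*(38 + 96) = (-63/8*(-7))*(38 + 96) = (441/8)*134 = 29547/4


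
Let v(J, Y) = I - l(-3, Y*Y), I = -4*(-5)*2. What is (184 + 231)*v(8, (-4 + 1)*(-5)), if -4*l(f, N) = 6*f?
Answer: 29465/2 ≈ 14733.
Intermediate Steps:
l(f, N) = -3*f/2
I = 40 (I = 20*2 = 40)
v(J, Y) = 71/2 (v(J, Y) = 40 - (-3)*(-3)/2 = 40 - 1*9/2 = 40 - 9/2 = 71/2)
(184 + 231)*v(8, (-4 + 1)*(-5)) = (184 + 231)*(71/2) = 415*(71/2) = 29465/2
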